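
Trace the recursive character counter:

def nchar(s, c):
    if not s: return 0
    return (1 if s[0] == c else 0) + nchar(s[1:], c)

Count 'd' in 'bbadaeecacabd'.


s[0]='b' != 'd' -> 0
s[0]='b' != 'd' -> 0
s[0]='a' != 'd' -> 0
s[0]='d' == 'd' -> 1
s[0]='a' != 'd' -> 0
s[0]='e' != 'd' -> 0
s[0]='e' != 'd' -> 0
s[0]='c' != 'd' -> 0
s[0]='a' != 'd' -> 0
s[0]='c' != 'd' -> 0
s[0]='a' != 'd' -> 0
s[0]='b' != 'd' -> 0
s[0]='d' == 'd' -> 1
Sum: 0 + 0 + 0 + 1 + 0 + 0 + 0 + 0 + 0 + 0 + 0 + 0 + 1 = 2

2


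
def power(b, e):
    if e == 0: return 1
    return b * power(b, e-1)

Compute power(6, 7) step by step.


power(6, 7)
= 6 * power(6, 6)
= 6 * 6 * power(6, 5)
= 6 * 6 * 6 * power(6, 4)
= 6 * 6 * 6 * 6 * power(6, 3)
= 6 * 6 * 6 * 6 * 6 * power(6, 2)
= 6 * 6 * 6 * 6 * 6 * 6 * power(6, 1)
= 6 * 6 * 6 * 6 * 6 * 6 * 6 * power(6, 0)
= 6 * 6 * 6 * 6 * 6 * 6 * 6 * 1
= 279936

279936


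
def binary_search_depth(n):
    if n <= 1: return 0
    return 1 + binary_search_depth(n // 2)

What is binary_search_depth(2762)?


2762 / 2 = 1381
1381 / 2 = 690
690 / 2 = 345
345 / 2 = 172
172 / 2 = 86
86 / 2 = 43
43 / 2 = 21
21 / 2 = 10
10 / 2 = 5
5 / 2 = 2
2 / 2 = 1
Reached 1 after 11 halvings

11


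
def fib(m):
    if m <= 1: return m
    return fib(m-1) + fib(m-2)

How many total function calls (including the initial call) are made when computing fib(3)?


Let C(n) = total calls for fib(n)
C(0) = 1, C(1) = 1
C(2) = 1 + C(1) + C(0) = 1 + 1 + 1 = 3
C(3) = 1 + C(2) + C(1) = 1 + 3 + 1 = 5

5


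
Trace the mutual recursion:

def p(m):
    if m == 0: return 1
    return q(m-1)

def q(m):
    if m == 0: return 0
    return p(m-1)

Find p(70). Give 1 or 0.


p(70) = q(69)
q(69) = p(68)
p(68) = q(67)
q(67) = p(66)
p(66) = q(65)
q(65) = p(64)
p(64) = q(63)
q(63) = p(62)
p(62) = q(61)
q(61) = p(60)
p(60) = q(59)
q(59) = p(58)
p(58) = q(57)
q(57) = p(56)
p(56) = q(55)
q(55) = p(54)
p(54) = q(53)
q(53) = p(52)
p(52) = q(51)
q(51) = p(50)
p(50) = q(49)
q(49) = p(48)
p(48) = q(47)
q(47) = p(46)
p(46) = q(45)
q(45) = p(44)
p(44) = q(43)
q(43) = p(42)
p(42) = q(41)
q(41) = p(40)
p(40) = q(39)
q(39) = p(38)
p(38) = q(37)
q(37) = p(36)
p(36) = q(35)
q(35) = p(34)
p(34) = q(33)
q(33) = p(32)
p(32) = q(31)
q(31) = p(30)
p(30) = q(29)
q(29) = p(28)
p(28) = q(27)
q(27) = p(26)
p(26) = q(25)
q(25) = p(24)
p(24) = q(23)
q(23) = p(22)
p(22) = q(21)
q(21) = p(20)
p(20) = q(19)
q(19) = p(18)
p(18) = q(17)
q(17) = p(16)
p(16) = q(15)
q(15) = p(14)
p(14) = q(13)
q(13) = p(12)
p(12) = q(11)
q(11) = p(10)
p(10) = q(9)
q(9) = p(8)
p(8) = q(7)
q(7) = p(6)
p(6) = q(5)
q(5) = p(4)
p(4) = q(3)
q(3) = p(2)
p(2) = q(1)
q(1) = p(0)
p(0) = 1  (base case)
Result: 1

1


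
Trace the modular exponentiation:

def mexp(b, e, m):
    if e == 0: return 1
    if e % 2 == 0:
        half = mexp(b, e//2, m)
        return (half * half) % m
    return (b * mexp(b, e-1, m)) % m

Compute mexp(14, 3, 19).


mexp(14, 3, 19): e is odd, compute mexp(14, 2, 19)
  mexp(14, 2, 19): e is even, compute mexp(14, 1, 19)
    mexp(14, 1, 19): e is odd, compute mexp(14, 0, 19)
      mexp(14, 0, 19) = 1
    (14 * 1) % 19 = 14
  half=14, (14*14) % 19 = 6
(14 * 6) % 19 = 8

8


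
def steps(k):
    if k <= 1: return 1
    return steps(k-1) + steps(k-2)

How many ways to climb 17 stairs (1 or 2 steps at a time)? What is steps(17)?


Building up from base cases:
steps(0) = 1
steps(1) = 1
steps(2) = steps(1) + steps(0) = 1 + 1 = 2
steps(3) = steps(2) + steps(1) = 2 + 1 = 3
steps(4) = steps(3) + steps(2) = 3 + 2 = 5
steps(5) = steps(4) + steps(3) = 5 + 3 = 8
steps(6) = steps(5) + steps(4) = 8 + 5 = 13
steps(7) = steps(6) + steps(5) = 13 + 8 = 21
steps(8) = steps(7) + steps(6) = 21 + 13 = 34
steps(9) = steps(8) + steps(7) = 34 + 21 = 55
steps(10) = steps(9) + steps(8) = 55 + 34 = 89
steps(11) = steps(10) + steps(9) = 89 + 55 = 144
steps(12) = steps(11) + steps(10) = 144 + 89 = 233
steps(13) = steps(12) + steps(11) = 233 + 144 = 377
steps(14) = steps(13) + steps(12) = 377 + 233 = 610
steps(15) = steps(14) + steps(13) = 610 + 377 = 987
steps(16) = steps(15) + steps(14) = 987 + 610 = 1597
steps(17) = steps(16) + steps(15) = 1597 + 987 = 2584

2584


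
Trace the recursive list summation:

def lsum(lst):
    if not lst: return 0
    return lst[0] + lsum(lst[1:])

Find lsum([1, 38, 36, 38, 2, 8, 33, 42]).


lsum([1, 38, 36, 38, 2, 8, 33, 42]) = 1 + lsum([38, 36, 38, 2, 8, 33, 42])
lsum([38, 36, 38, 2, 8, 33, 42]) = 38 + lsum([36, 38, 2, 8, 33, 42])
lsum([36, 38, 2, 8, 33, 42]) = 36 + lsum([38, 2, 8, 33, 42])
lsum([38, 2, 8, 33, 42]) = 38 + lsum([2, 8, 33, 42])
lsum([2, 8, 33, 42]) = 2 + lsum([8, 33, 42])
lsum([8, 33, 42]) = 8 + lsum([33, 42])
lsum([33, 42]) = 33 + lsum([42])
lsum([42]) = 42 + lsum([])
lsum([]) = 0  (base case)
Total: 1 + 38 + 36 + 38 + 2 + 8 + 33 + 42 + 0 = 198

198


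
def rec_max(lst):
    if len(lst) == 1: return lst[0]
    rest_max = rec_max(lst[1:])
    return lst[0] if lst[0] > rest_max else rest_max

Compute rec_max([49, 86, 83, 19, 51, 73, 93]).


rec_max([49, 86, 83, 19, 51, 73, 93]): compare 49 with rec_max([86, 83, 19, 51, 73, 93])
rec_max([86, 83, 19, 51, 73, 93]): compare 86 with rec_max([83, 19, 51, 73, 93])
rec_max([83, 19, 51, 73, 93]): compare 83 with rec_max([19, 51, 73, 93])
rec_max([19, 51, 73, 93]): compare 19 with rec_max([51, 73, 93])
rec_max([51, 73, 93]): compare 51 with rec_max([73, 93])
rec_max([73, 93]): compare 73 with rec_max([93])
rec_max([93]) = 93  (base case)
Compare 73 with 93 -> 93
Compare 51 with 93 -> 93
Compare 19 with 93 -> 93
Compare 83 with 93 -> 93
Compare 86 with 93 -> 93
Compare 49 with 93 -> 93

93


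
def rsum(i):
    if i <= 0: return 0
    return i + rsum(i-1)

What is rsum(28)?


rsum(28)
= 28 + 27 + 26 + 25 + 24 + 23 + 22 + 21 + 20 + 19 + 18 + 17 + 16 + 15 + 14 + 13 + 12 + 11 + 10 + 9 + 8 + 7 + 6 + 5 + 4 + 3 + 2 + 1 + rsum(0)
= 28 + 27 + 26 + 25 + 24 + 23 + 22 + 21 + 20 + 19 + 18 + 17 + 16 + 15 + 14 + 13 + 12 + 11 + 10 + 9 + 8 + 7 + 6 + 5 + 4 + 3 + 2 + 1 + 0
= 406

406


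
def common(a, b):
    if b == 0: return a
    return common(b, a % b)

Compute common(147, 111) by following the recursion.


common(147, 111) = common(111, 36)
common(111, 36) = common(36, 3)
common(36, 3) = common(3, 0)
common(3, 0) = 3  (base case)

3


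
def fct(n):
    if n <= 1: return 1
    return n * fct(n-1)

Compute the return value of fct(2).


fct(2)
= 2 * fct(1)
= 2 * 1
= 2

2


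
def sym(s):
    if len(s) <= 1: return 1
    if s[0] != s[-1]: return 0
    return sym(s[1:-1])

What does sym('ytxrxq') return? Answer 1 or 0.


sym('ytxrxq'): s[0]='y' != s[-1]='q' -> return 0
Result: 0 (not a palindrome)

0


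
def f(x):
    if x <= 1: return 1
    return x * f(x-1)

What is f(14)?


f(14)
= 14 * f(13)
= 14 * 13 * f(12)
= 14 * 13 * 12 * f(11)
= 14 * 13 * 12 * 11 * f(10)
= 14 * 13 * 12 * 11 * 10 * f(9)
= 14 * 13 * 12 * 11 * 10 * 9 * f(8)
= 14 * 13 * 12 * 11 * 10 * 9 * 8 * f(7)
= 14 * 13 * 12 * 11 * 10 * 9 * 8 * 7 * f(6)
= 14 * 13 * 12 * 11 * 10 * 9 * 8 * 7 * 6 * f(5)
= 14 * 13 * 12 * 11 * 10 * 9 * 8 * 7 * 6 * 5 * f(4)
= 14 * 13 * 12 * 11 * 10 * 9 * 8 * 7 * 6 * 5 * 4 * f(3)
= 14 * 13 * 12 * 11 * 10 * 9 * 8 * 7 * 6 * 5 * 4 * 3 * f(2)
= 14 * 13 * 12 * 11 * 10 * 9 * 8 * 7 * 6 * 5 * 4 * 3 * 2 * f(1)
= 14 * 13 * 12 * 11 * 10 * 9 * 8 * 7 * 6 * 5 * 4 * 3 * 2 * 1
= 87178291200

87178291200


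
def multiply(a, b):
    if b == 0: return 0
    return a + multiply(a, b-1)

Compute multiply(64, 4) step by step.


multiply(64, 4) = 64 + multiply(64, 3)
multiply(64, 3) = 64 + multiply(64, 2)
multiply(64, 2) = 64 + multiply(64, 1)
multiply(64, 1) = 64 + multiply(64, 0)
multiply(64, 0) = 0  (base case)
Total: 64 + 64 + 64 + 64 + 0 = 256

256


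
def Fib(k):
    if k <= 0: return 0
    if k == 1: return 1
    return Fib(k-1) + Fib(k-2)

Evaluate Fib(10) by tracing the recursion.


Computing Fib(10) bottom-up:
Fib(0) = 0
Fib(1) = 1
Fib(2) = Fib(1) + Fib(0) = 1 + 0 = 1
Fib(3) = Fib(2) + Fib(1) = 1 + 1 = 2
Fib(4) = Fib(3) + Fib(2) = 2 + 1 = 3
Fib(5) = Fib(4) + Fib(3) = 3 + 2 = 5
Fib(6) = Fib(5) + Fib(4) = 5 + 3 = 8
Fib(7) = Fib(6) + Fib(5) = 8 + 5 = 13
Fib(8) = Fib(7) + Fib(6) = 13 + 8 = 21
Fib(9) = Fib(8) + Fib(7) = 21 + 13 = 34
Fib(10) = Fib(9) + Fib(8) = 34 + 21 = 55

55


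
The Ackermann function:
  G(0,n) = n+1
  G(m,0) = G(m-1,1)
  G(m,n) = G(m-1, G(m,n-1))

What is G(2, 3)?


G(2, 3) = G(1, G(2, 2))
  G(2, 2) = G(1, G(2, 1))
    G(2, 1) = G(1, G(2, 0))
      G(2, 0) = G(1, 1)
        G(1, 1) = G(0, G(1, 0))
          G(1, 0) = G(0, 1)
          G(0, 1) = 2
          = G(0, 2)
          G(0, 2) = 3
      = G(1, 3)
      G(1, 3) = G(0, G(1, 2))
        G(1, 2) = G(0, G(1, 1))
          G(1, 1) = G(0, G(1, 0))
          G(1, 0) = G(0, 1)
          G(0, 1) = 2
            = G(0, 2)
          G(0, 2) = 3
          = G(0, 3)
          G(0, 3) = 4
        = G(0, 4)
        G(0, 4) = 5
    = G(1, 5)
    G(1, 5) = G(0, G(1, 4))
      G(1, 4) = G(0, G(1, 3))
        G(1, 3) = G(0, G(1, 2))
... (trace truncated)
Result: G(2, 3) = 9

9


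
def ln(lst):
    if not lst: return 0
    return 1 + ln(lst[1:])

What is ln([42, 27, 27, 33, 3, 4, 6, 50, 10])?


ln([42, 27, 27, 33, 3, 4, 6, 50, 10]) = 1 + ln([27, 27, 33, 3, 4, 6, 50, 10])
ln([27, 27, 33, 3, 4, 6, 50, 10]) = 1 + ln([27, 33, 3, 4, 6, 50, 10])
ln([27, 33, 3, 4, 6, 50, 10]) = 1 + ln([33, 3, 4, 6, 50, 10])
ln([33, 3, 4, 6, 50, 10]) = 1 + ln([3, 4, 6, 50, 10])
ln([3, 4, 6, 50, 10]) = 1 + ln([4, 6, 50, 10])
ln([4, 6, 50, 10]) = 1 + ln([6, 50, 10])
ln([6, 50, 10]) = 1 + ln([50, 10])
ln([50, 10]) = 1 + ln([10])
ln([10]) = 1 + ln([])
ln([]) = 0  (base case)
Unwinding: 1 + 1 + 1 + 1 + 1 + 1 + 1 + 1 + 1 + 0 = 9

9


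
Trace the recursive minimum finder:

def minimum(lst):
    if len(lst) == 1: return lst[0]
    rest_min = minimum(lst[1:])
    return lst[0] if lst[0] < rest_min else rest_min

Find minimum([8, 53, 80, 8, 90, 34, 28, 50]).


minimum([8, 53, 80, 8, 90, 34, 28, 50]): compare 8 with minimum([53, 80, 8, 90, 34, 28, 50])
minimum([53, 80, 8, 90, 34, 28, 50]): compare 53 with minimum([80, 8, 90, 34, 28, 50])
minimum([80, 8, 90, 34, 28, 50]): compare 80 with minimum([8, 90, 34, 28, 50])
minimum([8, 90, 34, 28, 50]): compare 8 with minimum([90, 34, 28, 50])
minimum([90, 34, 28, 50]): compare 90 with minimum([34, 28, 50])
minimum([34, 28, 50]): compare 34 with minimum([28, 50])
minimum([28, 50]): compare 28 with minimum([50])
minimum([50]) = 50  (base case)
Compare 28 with 50 -> 28
Compare 34 with 28 -> 28
Compare 90 with 28 -> 28
Compare 8 with 28 -> 8
Compare 80 with 8 -> 8
Compare 53 with 8 -> 8
Compare 8 with 8 -> 8

8


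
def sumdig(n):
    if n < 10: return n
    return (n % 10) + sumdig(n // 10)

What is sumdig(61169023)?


sumdig(61169023) = 3 + sumdig(6116902)
sumdig(6116902) = 2 + sumdig(611690)
sumdig(611690) = 0 + sumdig(61169)
sumdig(61169) = 9 + sumdig(6116)
sumdig(6116) = 6 + sumdig(611)
sumdig(611) = 1 + sumdig(61)
sumdig(61) = 1 + sumdig(6)
sumdig(6) = 6  (base case)
Total: 3 + 2 + 0 + 9 + 6 + 1 + 1 + 6 = 28

28


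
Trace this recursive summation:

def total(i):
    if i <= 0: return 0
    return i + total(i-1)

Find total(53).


total(53)
= 53 + 52 + 51 + 50 + 49 + 48 + 47 + 46 + 45 + 44 + 43 + 42 + 41 + 40 + 39 + 38 + 37 + 36 + 35 + 34 + 33 + 32 + 31 + 30 + 29 + 28 + 27 + 26 + 25 + 24 + 23 + 22 + 21 + 20 + 19 + 18 + 17 + 16 + 15 + 14 + 13 + 12 + 11 + 10 + 9 + 8 + 7 + 6 + 5 + 4 + 3 + 2 + 1 + total(0)
= 53 + 52 + 51 + 50 + 49 + 48 + 47 + 46 + 45 + 44 + 43 + 42 + 41 + 40 + 39 + 38 + 37 + 36 + 35 + 34 + 33 + 32 + 31 + 30 + 29 + 28 + 27 + 26 + 25 + 24 + 23 + 22 + 21 + 20 + 19 + 18 + 17 + 16 + 15 + 14 + 13 + 12 + 11 + 10 + 9 + 8 + 7 + 6 + 5 + 4 + 3 + 2 + 1 + 0
= 1431

1431


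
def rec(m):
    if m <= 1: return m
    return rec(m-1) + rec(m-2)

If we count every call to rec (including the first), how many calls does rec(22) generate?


Let C(n) = total calls for rec(n)
C(0) = 1, C(1) = 1
C(2) = 1 + C(1) + C(0) = 1 + 1 + 1 = 3
C(3) = 1 + C(2) + C(1) = 1 + 3 + 1 = 5
C(4) = 1 + C(3) + C(2) = 1 + 5 + 3 = 9
C(5) = 1 + C(4) + C(3) = 1 + 9 + 5 = 15
C(6) = 1 + C(5) + C(4) = 1 + 15 + 9 = 25
C(7) = 1 + C(6) + C(5) = 1 + 25 + 15 = 41
C(8) = 1 + C(7) + C(6) = 1 + 41 + 25 = 67
C(9) = 1 + C(8) + C(7) = 1 + 67 + 41 = 109
C(10) = 1 + C(9) + C(8) = 1 + 109 + 67 = 177
C(11) = 1 + C(10) + C(9) = 1 + 177 + 109 = 287
C(12) = 1 + C(11) + C(10) = 1 + 287 + 177 = 465
C(13) = 1 + C(12) + C(11) = 1 + 465 + 287 = 753
C(14) = 1 + C(13) + C(12) = 1 + 753 + 465 = 1219
C(15) = 1 + C(14) + C(13) = 1 + 1219 + 753 = 1973
C(16) = 1 + C(15) + C(14) = 1 + 1973 + 1219 = 3193
C(17) = 1 + C(16) + C(15) = 1 + 3193 + 1973 = 5167
C(18) = 1 + C(17) + C(16) = 1 + 5167 + 3193 = 8361
C(19) = 1 + C(18) + C(17) = 1 + 8361 + 5167 = 13529
C(20) = 1 + C(19) + C(18) = 1 + 13529 + 8361 = 21891
C(21) = 1 + C(20) + C(19) = 1 + 21891 + 13529 = 35421
C(22) = 1 + C(21) + C(20) = 1 + 35421 + 21891 = 57313

57313


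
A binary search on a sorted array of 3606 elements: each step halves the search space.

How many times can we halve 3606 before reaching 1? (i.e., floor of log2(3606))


3606 / 2 = 1803
1803 / 2 = 901
901 / 2 = 450
450 / 2 = 225
225 / 2 = 112
112 / 2 = 56
56 / 2 = 28
28 / 2 = 14
14 / 2 = 7
7 / 2 = 3
3 / 2 = 1
Reached 1 after 11 halvings

11


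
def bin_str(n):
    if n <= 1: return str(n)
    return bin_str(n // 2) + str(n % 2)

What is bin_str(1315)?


bin_str(1315) = bin_str(657) + '1'
bin_str(657) = bin_str(328) + '1'
bin_str(328) = bin_str(164) + '0'
bin_str(164) = bin_str(82) + '0'
bin_str(82) = bin_str(41) + '0'
bin_str(41) = bin_str(20) + '1'
bin_str(20) = bin_str(10) + '0'
bin_str(10) = bin_str(5) + '0'
bin_str(5) = bin_str(2) + '1'
bin_str(2) = bin_str(1) + '0'
bin_str(1) = '1'  (base case)
Concatenating: '1' + '0' + '1' + '0' + '0' + '1' + '0' + '0' + '0' + '1' + '1' = '10100100011'

10100100011


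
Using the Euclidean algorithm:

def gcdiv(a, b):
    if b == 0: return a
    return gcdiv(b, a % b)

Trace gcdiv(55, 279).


gcdiv(55, 279) = gcdiv(279, 55)
gcdiv(279, 55) = gcdiv(55, 4)
gcdiv(55, 4) = gcdiv(4, 3)
gcdiv(4, 3) = gcdiv(3, 1)
gcdiv(3, 1) = gcdiv(1, 0)
gcdiv(1, 0) = 1  (base case)

1


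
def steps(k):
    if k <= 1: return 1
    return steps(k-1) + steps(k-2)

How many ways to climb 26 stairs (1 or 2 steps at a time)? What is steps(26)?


Building up from base cases:
steps(0) = 1
steps(1) = 1
steps(2) = steps(1) + steps(0) = 1 + 1 = 2
steps(3) = steps(2) + steps(1) = 2 + 1 = 3
steps(4) = steps(3) + steps(2) = 3 + 2 = 5
steps(5) = steps(4) + steps(3) = 5 + 3 = 8
steps(6) = steps(5) + steps(4) = 8 + 5 = 13
steps(7) = steps(6) + steps(5) = 13 + 8 = 21
steps(8) = steps(7) + steps(6) = 21 + 13 = 34
steps(9) = steps(8) + steps(7) = 34 + 21 = 55
steps(10) = steps(9) + steps(8) = 55 + 34 = 89
steps(11) = steps(10) + steps(9) = 89 + 55 = 144
steps(12) = steps(11) + steps(10) = 144 + 89 = 233
steps(13) = steps(12) + steps(11) = 233 + 144 = 377
steps(14) = steps(13) + steps(12) = 377 + 233 = 610
steps(15) = steps(14) + steps(13) = 610 + 377 = 987
steps(16) = steps(15) + steps(14) = 987 + 610 = 1597
steps(17) = steps(16) + steps(15) = 1597 + 987 = 2584
steps(18) = steps(17) + steps(16) = 2584 + 1597 = 4181
steps(19) = steps(18) + steps(17) = 4181 + 2584 = 6765
steps(20) = steps(19) + steps(18) = 6765 + 4181 = 10946
steps(21) = steps(20) + steps(19) = 10946 + 6765 = 17711
steps(22) = steps(21) + steps(20) = 17711 + 10946 = 28657
steps(23) = steps(22) + steps(21) = 28657 + 17711 = 46368
steps(24) = steps(23) + steps(22) = 46368 + 28657 = 75025
steps(25) = steps(24) + steps(23) = 75025 + 46368 = 121393
steps(26) = steps(25) + steps(24) = 121393 + 75025 = 196418

196418


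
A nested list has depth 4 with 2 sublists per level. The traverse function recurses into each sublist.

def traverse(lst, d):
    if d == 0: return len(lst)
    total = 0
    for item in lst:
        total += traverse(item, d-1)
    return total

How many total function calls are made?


At depth 0 (root): 1 call
At depth 1: each of 1 parents calls traverse on 2 children = 2 calls
At depth 2: each of 2 parents calls traverse on 2 children = 4 calls
At depth 3: each of 4 parents calls traverse on 2 children = 8 calls
At depth 4: each of 8 parents calls traverse on 2 children = 16 calls
Total: 1 + 2 + 4 + 8 + 16 = 31

31


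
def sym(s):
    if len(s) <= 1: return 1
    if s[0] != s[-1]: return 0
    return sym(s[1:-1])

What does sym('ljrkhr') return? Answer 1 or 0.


sym('ljrkhr'): s[0]='l' != s[-1]='r' -> return 0
Result: 0 (not a palindrome)

0


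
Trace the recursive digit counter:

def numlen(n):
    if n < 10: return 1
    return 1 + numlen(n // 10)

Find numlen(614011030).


numlen(614011030) = 1 + numlen(61401103)
numlen(61401103) = 1 + numlen(6140110)
numlen(6140110) = 1 + numlen(614011)
numlen(614011) = 1 + numlen(61401)
numlen(61401) = 1 + numlen(6140)
numlen(6140) = 1 + numlen(614)
numlen(614) = 1 + numlen(61)
numlen(61) = 1 + numlen(6)
numlen(6) = 1  (base case: 6 < 10)
Unwinding: 1 + 1 + 1 + 1 + 1 + 1 + 1 + 1 + 1 = 9

9


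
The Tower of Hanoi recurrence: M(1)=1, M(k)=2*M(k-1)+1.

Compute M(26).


M(26) = 2 * M(25) + 1
M(25) = 2 * M(24) + 1
M(24) = 2 * M(23) + 1
M(23) = 2 * M(22) + 1
M(22) = 2 * M(21) + 1
M(21) = 2 * M(20) + 1
M(20) = 2 * M(19) + 1
M(19) = 2 * M(18) + 1
M(18) = 2 * M(17) + 1
M(17) = 2 * M(16) + 1
M(16) = 2 * M(15) + 1
M(15) = 2 * M(14) + 1
M(14) = 2 * M(13) + 1
M(13) = 2 * M(12) + 1
M(12) = 2 * M(11) + 1
M(11) = 2 * M(10) + 1
M(10) = 2 * M(9) + 1
M(9) = 2 * M(8) + 1
M(8) = 2 * M(7) + 1
M(7) = 2 * M(6) + 1
M(6) = 2 * M(5) + 1
M(5) = 2 * M(4) + 1
M(4) = 2 * M(3) + 1
M(3) = 2 * M(2) + 1
M(2) = 2 * M(1) + 1
M(1) = 1  (base case)
M(2) = 2 * 1 + 1 = 3
M(3) = 2 * 3 + 1 = 7
M(4) = 2 * 7 + 1 = 15
M(5) = 2 * 15 + 1 = 31
M(6) = 2 * 31 + 1 = 63
M(7) = 2 * 63 + 1 = 127
M(8) = 2 * 127 + 1 = 255
M(9) = 2 * 255 + 1 = 511
M(10) = 2 * 511 + 1 = 1023
M(11) = 2 * 1023 + 1 = 2047
M(12) = 2 * 2047 + 1 = 4095
M(13) = 2 * 4095 + 1 = 8191
M(14) = 2 * 8191 + 1 = 16383
M(15) = 2 * 16383 + 1 = 32767
M(16) = 2 * 32767 + 1 = 65535
M(17) = 2 * 65535 + 1 = 131071
M(18) = 2 * 131071 + 1 = 262143
M(19) = 2 * 262143 + 1 = 524287
M(20) = 2 * 524287 + 1 = 1048575
M(21) = 2 * 1048575 + 1 = 2097151
M(22) = 2 * 2097151 + 1 = 4194303
M(23) = 2 * 4194303 + 1 = 8388607
M(24) = 2 * 8388607 + 1 = 16777215
M(25) = 2 * 16777215 + 1 = 33554431
M(26) = 2 * 33554431 + 1 = 67108863

67108863


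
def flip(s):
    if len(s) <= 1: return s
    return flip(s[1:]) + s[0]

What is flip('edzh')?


flip('edzh') = flip('dzh') + 'e'
flip('dzh') = flip('zh') + 'd'
flip('zh') = flip('h') + 'z'
flip('h') = 'h'  (base case)
Concatenating: 'h' + 'z' + 'd' + 'e' = 'hzde'

hzde


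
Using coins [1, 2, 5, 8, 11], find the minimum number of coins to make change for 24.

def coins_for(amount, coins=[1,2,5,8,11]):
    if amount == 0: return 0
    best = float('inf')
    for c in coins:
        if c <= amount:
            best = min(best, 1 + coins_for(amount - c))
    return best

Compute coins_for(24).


Building up with DP:
coins_for(0) = 0
coins_for(1) = min(1+coins_for(0)=1+0=1) = 1
coins_for(2) = min(1+coins_for(1)=1+1=2, 1+coins_for(0)=1+0=1) = 1
coins_for(3) = min(1+coins_for(2)=1+1=2, 1+coins_for(1)=1+1=2) = 2
coins_for(4) = min(1+coins_for(3)=1+2=3, 1+coins_for(2)=1+1=2) = 2
coins_for(5) = min(1+coins_for(4)=1+2=3, 1+coins_for(3)=1+2=3, 1+coins_for(0)=1+0=1) = 1
coins_for(6) = min(1+coins_for(5)=1+1=2, 1+coins_for(4)=1+2=3, 1+coins_for(1)=1+1=2) = 2
coins_for(7) = min(1+coins_for(6)=1+2=3, 1+coins_for(5)=1+1=2, 1+coins_for(2)=1+1=2) = 2
coins_for(8) = min(1+coins_for(7)=1+2=3, 1+coins_for(6)=1+2=3, 1+coins_for(3)=1+2=3, 1+coins_for(0)=1+0=1) = 1
coins_for(9) = min(1+coins_for(8)=1+1=2, 1+coins_for(7)=1+2=3, 1+coins_for(4)=1+2=3, 1+coins_for(1)=1+1=2) = 2
coins_for(10) = min(1+coins_for(9)=1+2=3, 1+coins_for(8)=1+1=2, 1+coins_for(5)=1+1=2, 1+coins_for(2)=1+1=2) = 2
coins_for(11) = min(1+coins_for(10)=1+2=3, 1+coins_for(9)=1+2=3, 1+coins_for(6)=1+2=3, 1+coins_for(3)=1+2=3, 1+coins_for(0)=1+0=1) = 1
coins_for(12) = min(1+coins_for(11)=1+1=2, 1+coins_for(10)=1+2=3, 1+coins_for(7)=1+2=3, 1+coins_for(4)=1+2=3, 1+coins_for(1)=1+1=2) = 2
coins_for(13) = min(1+coins_for(12)=1+2=3, 1+coins_for(11)=1+1=2, 1+coins_for(8)=1+1=2, 1+coins_for(5)=1+1=2, 1+coins_for(2)=1+1=2) = 2
coins_for(14) = min(1+coins_for(13)=1+2=3, 1+coins_for(12)=1+2=3, 1+coins_for(9)=1+2=3, 1+coins_for(6)=1+2=3, 1+coins_for(3)=1+2=3) = 3
coins_for(15) = min(1+coins_for(14)=1+3=4, 1+coins_for(13)=1+2=3, 1+coins_for(10)=1+2=3, 1+coins_for(7)=1+2=3, 1+coins_for(4)=1+2=3) = 3
coins_for(16) = min(1+coins_for(15)=1+3=4, 1+coins_for(14)=1+3=4, 1+coins_for(11)=1+1=2, 1+coins_for(8)=1+1=2, 1+coins_for(5)=1+1=2) = 2
coins_for(17) = min(1+coins_for(16)=1+2=3, 1+coins_for(15)=1+3=4, 1+coins_for(12)=1+2=3, 1+coins_for(9)=1+2=3, 1+coins_for(6)=1+2=3) = 3
coins_for(18) = min(1+coins_for(17)=1+3=4, 1+coins_for(16)=1+2=3, 1+coins_for(13)=1+2=3, 1+coins_for(10)=1+2=3, 1+coins_for(7)=1+2=3) = 3
coins_for(19) = min(1+coins_for(18)=1+3=4, 1+coins_for(17)=1+3=4, 1+coins_for(14)=1+3=4, 1+coins_for(11)=1+1=2, 1+coins_for(8)=1+1=2) = 2
coins_for(20) = min(1+coins_for(19)=1+2=3, 1+coins_for(18)=1+3=4, 1+coins_for(15)=1+3=4, 1+coins_for(12)=1+2=3, 1+coins_for(9)=1+2=3) = 3
coins_for(21) = min(1+coins_for(20)=1+3=4, 1+coins_for(19)=1+2=3, 1+coins_for(16)=1+2=3, 1+coins_for(13)=1+2=3, 1+coins_for(10)=1+2=3) = 3
coins_for(22) = min(1+coins_for(21)=1+3=4, 1+coins_for(20)=1+3=4, 1+coins_for(17)=1+3=4, 1+coins_for(14)=1+3=4, 1+coins_for(11)=1+1=2) = 2
coins_for(23) = min(1+coins_for(22)=1+2=3, 1+coins_for(21)=1+3=4, 1+coins_for(18)=1+3=4, 1+coins_for(15)=1+3=4, 1+coins_for(12)=1+2=3) = 3
coins_for(24) = min(1+coins_for(23)=1+3=4, 1+coins_for(22)=1+2=3, 1+coins_for(19)=1+2=3, 1+coins_for(16)=1+2=3, 1+coins_for(13)=1+2=3) = 3

3


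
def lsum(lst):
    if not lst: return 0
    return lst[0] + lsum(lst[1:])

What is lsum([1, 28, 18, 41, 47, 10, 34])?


lsum([1, 28, 18, 41, 47, 10, 34]) = 1 + lsum([28, 18, 41, 47, 10, 34])
lsum([28, 18, 41, 47, 10, 34]) = 28 + lsum([18, 41, 47, 10, 34])
lsum([18, 41, 47, 10, 34]) = 18 + lsum([41, 47, 10, 34])
lsum([41, 47, 10, 34]) = 41 + lsum([47, 10, 34])
lsum([47, 10, 34]) = 47 + lsum([10, 34])
lsum([10, 34]) = 10 + lsum([34])
lsum([34]) = 34 + lsum([])
lsum([]) = 0  (base case)
Total: 1 + 28 + 18 + 41 + 47 + 10 + 34 + 0 = 179

179


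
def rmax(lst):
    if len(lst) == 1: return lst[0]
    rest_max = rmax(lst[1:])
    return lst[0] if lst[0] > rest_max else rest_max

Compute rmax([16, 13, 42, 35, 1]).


rmax([16, 13, 42, 35, 1]): compare 16 with rmax([13, 42, 35, 1])
rmax([13, 42, 35, 1]): compare 13 with rmax([42, 35, 1])
rmax([42, 35, 1]): compare 42 with rmax([35, 1])
rmax([35, 1]): compare 35 with rmax([1])
rmax([1]) = 1  (base case)
Compare 35 with 1 -> 35
Compare 42 with 35 -> 42
Compare 13 with 42 -> 42
Compare 16 with 42 -> 42

42


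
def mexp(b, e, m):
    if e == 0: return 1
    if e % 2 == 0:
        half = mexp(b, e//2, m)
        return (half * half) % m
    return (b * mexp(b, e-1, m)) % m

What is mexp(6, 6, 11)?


mexp(6, 6, 11): e is even, compute mexp(6, 3, 11)
  mexp(6, 3, 11): e is odd, compute mexp(6, 2, 11)
    mexp(6, 2, 11): e is even, compute mexp(6, 1, 11)
      mexp(6, 1, 11): e is odd, compute mexp(6, 0, 11)
        mexp(6, 0, 11) = 1
      (6 * 1) % 11 = 6
    half=6, (6*6) % 11 = 3
  (6 * 3) % 11 = 7
half=7, (7*7) % 11 = 5

5


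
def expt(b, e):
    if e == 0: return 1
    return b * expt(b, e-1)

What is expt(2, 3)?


expt(2, 3)
= 2 * expt(2, 2)
= 2 * 2 * expt(2, 1)
= 2 * 2 * 2 * expt(2, 0)
= 2 * 2 * 2 * 1
= 8

8


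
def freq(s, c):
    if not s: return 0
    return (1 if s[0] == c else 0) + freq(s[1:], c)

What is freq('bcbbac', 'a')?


s[0]='b' != 'a' -> 0
s[0]='c' != 'a' -> 0
s[0]='b' != 'a' -> 0
s[0]='b' != 'a' -> 0
s[0]='a' == 'a' -> 1
s[0]='c' != 'a' -> 0
Sum: 0 + 0 + 0 + 0 + 1 + 0 = 1

1


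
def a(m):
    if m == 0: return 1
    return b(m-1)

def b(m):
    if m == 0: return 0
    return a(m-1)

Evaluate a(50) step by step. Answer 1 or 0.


a(50) = b(49)
b(49) = a(48)
a(48) = b(47)
b(47) = a(46)
a(46) = b(45)
b(45) = a(44)
a(44) = b(43)
b(43) = a(42)
a(42) = b(41)
b(41) = a(40)
a(40) = b(39)
b(39) = a(38)
a(38) = b(37)
b(37) = a(36)
a(36) = b(35)
b(35) = a(34)
a(34) = b(33)
b(33) = a(32)
a(32) = b(31)
b(31) = a(30)
a(30) = b(29)
b(29) = a(28)
a(28) = b(27)
b(27) = a(26)
a(26) = b(25)
b(25) = a(24)
a(24) = b(23)
b(23) = a(22)
a(22) = b(21)
b(21) = a(20)
a(20) = b(19)
b(19) = a(18)
a(18) = b(17)
b(17) = a(16)
a(16) = b(15)
b(15) = a(14)
a(14) = b(13)
b(13) = a(12)
a(12) = b(11)
b(11) = a(10)
a(10) = b(9)
b(9) = a(8)
a(8) = b(7)
b(7) = a(6)
a(6) = b(5)
b(5) = a(4)
a(4) = b(3)
b(3) = a(2)
a(2) = b(1)
b(1) = a(0)
a(0) = 1  (base case)
Result: 1

1


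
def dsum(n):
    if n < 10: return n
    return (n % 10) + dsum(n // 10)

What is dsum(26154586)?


dsum(26154586) = 6 + dsum(2615458)
dsum(2615458) = 8 + dsum(261545)
dsum(261545) = 5 + dsum(26154)
dsum(26154) = 4 + dsum(2615)
dsum(2615) = 5 + dsum(261)
dsum(261) = 1 + dsum(26)
dsum(26) = 6 + dsum(2)
dsum(2) = 2  (base case)
Total: 6 + 8 + 5 + 4 + 5 + 1 + 6 + 2 = 37

37


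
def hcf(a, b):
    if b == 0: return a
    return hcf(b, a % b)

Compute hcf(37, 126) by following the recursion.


hcf(37, 126) = hcf(126, 37)
hcf(126, 37) = hcf(37, 15)
hcf(37, 15) = hcf(15, 7)
hcf(15, 7) = hcf(7, 1)
hcf(7, 1) = hcf(1, 0)
hcf(1, 0) = 1  (base case)

1


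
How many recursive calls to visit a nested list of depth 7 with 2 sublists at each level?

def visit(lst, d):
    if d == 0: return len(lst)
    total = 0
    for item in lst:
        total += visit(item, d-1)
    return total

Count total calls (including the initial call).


At depth 0 (root): 1 call
At depth 1: each of 1 parents calls visit on 2 children = 2 calls
At depth 2: each of 2 parents calls visit on 2 children = 4 calls
At depth 3: each of 4 parents calls visit on 2 children = 8 calls
At depth 4: each of 8 parents calls visit on 2 children = 16 calls
At depth 5: each of 16 parents calls visit on 2 children = 32 calls
At depth 6: each of 32 parents calls visit on 2 children = 64 calls
At depth 7: each of 64 parents calls visit on 2 children = 128 calls
Total: 1 + 2 + 4 + 8 + 16 + 32 + 64 + 128 = 255

255


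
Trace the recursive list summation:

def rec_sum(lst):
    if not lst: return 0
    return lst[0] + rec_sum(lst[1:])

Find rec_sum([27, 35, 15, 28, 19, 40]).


rec_sum([27, 35, 15, 28, 19, 40]) = 27 + rec_sum([35, 15, 28, 19, 40])
rec_sum([35, 15, 28, 19, 40]) = 35 + rec_sum([15, 28, 19, 40])
rec_sum([15, 28, 19, 40]) = 15 + rec_sum([28, 19, 40])
rec_sum([28, 19, 40]) = 28 + rec_sum([19, 40])
rec_sum([19, 40]) = 19 + rec_sum([40])
rec_sum([40]) = 40 + rec_sum([])
rec_sum([]) = 0  (base case)
Total: 27 + 35 + 15 + 28 + 19 + 40 + 0 = 164

164


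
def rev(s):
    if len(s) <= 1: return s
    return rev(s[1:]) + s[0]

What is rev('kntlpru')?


rev('kntlpru') = rev('ntlpru') + 'k'
rev('ntlpru') = rev('tlpru') + 'n'
rev('tlpru') = rev('lpru') + 't'
rev('lpru') = rev('pru') + 'l'
rev('pru') = rev('ru') + 'p'
rev('ru') = rev('u') + 'r'
rev('u') = 'u'  (base case)
Concatenating: 'u' + 'r' + 'p' + 'l' + 't' + 'n' + 'k' = 'urpltnk'

urpltnk


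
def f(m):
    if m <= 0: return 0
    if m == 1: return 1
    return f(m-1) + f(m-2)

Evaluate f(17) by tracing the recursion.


Computing f(17) bottom-up:
f(0) = 0
f(1) = 1
f(2) = f(1) + f(0) = 1 + 0 = 1
f(3) = f(2) + f(1) = 1 + 1 = 2
f(4) = f(3) + f(2) = 2 + 1 = 3
f(5) = f(4) + f(3) = 3 + 2 = 5
f(6) = f(5) + f(4) = 5 + 3 = 8
f(7) = f(6) + f(5) = 8 + 5 = 13
f(8) = f(7) + f(6) = 13 + 8 = 21
f(9) = f(8) + f(7) = 21 + 13 = 34
f(10) = f(9) + f(8) = 34 + 21 = 55
f(11) = f(10) + f(9) = 55 + 34 = 89
f(12) = f(11) + f(10) = 89 + 55 = 144
f(13) = f(12) + f(11) = 144 + 89 = 233
f(14) = f(13) + f(12) = 233 + 144 = 377
f(15) = f(14) + f(13) = 377 + 233 = 610
f(16) = f(15) + f(14) = 610 + 377 = 987
f(17) = f(16) + f(15) = 987 + 610 = 1597

1597


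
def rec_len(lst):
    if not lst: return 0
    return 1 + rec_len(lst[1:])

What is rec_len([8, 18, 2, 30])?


rec_len([8, 18, 2, 30]) = 1 + rec_len([18, 2, 30])
rec_len([18, 2, 30]) = 1 + rec_len([2, 30])
rec_len([2, 30]) = 1 + rec_len([30])
rec_len([30]) = 1 + rec_len([])
rec_len([]) = 0  (base case)
Unwinding: 1 + 1 + 1 + 1 + 0 = 4

4


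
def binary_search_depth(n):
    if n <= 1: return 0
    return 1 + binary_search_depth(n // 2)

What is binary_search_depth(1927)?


1927 / 2 = 963
963 / 2 = 481
481 / 2 = 240
240 / 2 = 120
120 / 2 = 60
60 / 2 = 30
30 / 2 = 15
15 / 2 = 7
7 / 2 = 3
3 / 2 = 1
Reached 1 after 10 halvings

10


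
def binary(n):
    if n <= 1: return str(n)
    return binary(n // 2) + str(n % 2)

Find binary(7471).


binary(7471) = binary(3735) + '1'
binary(3735) = binary(1867) + '1'
binary(1867) = binary(933) + '1'
binary(933) = binary(466) + '1'
binary(466) = binary(233) + '0'
binary(233) = binary(116) + '1'
binary(116) = binary(58) + '0'
binary(58) = binary(29) + '0'
binary(29) = binary(14) + '1'
binary(14) = binary(7) + '0'
binary(7) = binary(3) + '1'
binary(3) = binary(1) + '1'
binary(1) = '1'  (base case)
Concatenating: '1' + '1' + '1' + '0' + '1' + '0' + '0' + '1' + '0' + '1' + '1' + '1' + '1' = '1110100101111'

1110100101111


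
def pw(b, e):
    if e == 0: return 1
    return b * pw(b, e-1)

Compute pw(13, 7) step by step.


pw(13, 7)
= 13 * pw(13, 6)
= 13 * 13 * pw(13, 5)
= 13 * 13 * 13 * pw(13, 4)
= 13 * 13 * 13 * 13 * pw(13, 3)
= 13 * 13 * 13 * 13 * 13 * pw(13, 2)
= 13 * 13 * 13 * 13 * 13 * 13 * pw(13, 1)
= 13 * 13 * 13 * 13 * 13 * 13 * 13 * pw(13, 0)
= 13 * 13 * 13 * 13 * 13 * 13 * 13 * 1
= 62748517

62748517


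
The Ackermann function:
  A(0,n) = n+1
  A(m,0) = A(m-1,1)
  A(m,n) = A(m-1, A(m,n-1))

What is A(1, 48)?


A(1, 48) = A(0, A(1, 47))
  A(1, 47) = A(0, A(1, 46))
    A(1, 46) = A(0, A(1, 45))
      A(1, 45) = A(0, A(1, 44))
        A(1, 44) = A(0, A(1, 43))
          A(1, 43) = A(0, A(1, 42))
          A(1, 42) = A(0, A(1, 41))
          A(1, 41) = A(0, A(1, 40))
          A(1, 40) = A(0, A(1, 39))
          A(1, 39) = A(0, A(1, 38))
          A(1, 38) = A(0, A(1, 37))
          A(1, 37) = A(0, A(1, 36))
          A(1, 36) = A(0, A(1, 35))
          A(1, 35) = A(0, A(1, 34))
          A(1, 34) = A(0, A(1, 33))
          A(1, 33) = A(0, A(1, 32))
          A(1, 32) = A(0, A(1, 31))
          A(1, 31) = A(0, A(1, 30))
          A(1, 30) = A(0, A(1, 29))
          A(1, 29) = A(0, A(1, 28))
          A(1, 28) = A(0, A(1, 27))
          A(1, 27) = A(0, A(1, 26))
          A(1, 26) = A(0, A(1, 25))
          A(1, 25) = A(0, A(1, 24))
          A(1, 24) = A(0, A(1, 23))
... (trace truncated)
Result: A(1, 48) = 50

50


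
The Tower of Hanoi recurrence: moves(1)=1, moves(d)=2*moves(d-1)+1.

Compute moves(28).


moves(28) = 2 * moves(27) + 1
moves(27) = 2 * moves(26) + 1
moves(26) = 2 * moves(25) + 1
moves(25) = 2 * moves(24) + 1
moves(24) = 2 * moves(23) + 1
moves(23) = 2 * moves(22) + 1
moves(22) = 2 * moves(21) + 1
moves(21) = 2 * moves(20) + 1
moves(20) = 2 * moves(19) + 1
moves(19) = 2 * moves(18) + 1
moves(18) = 2 * moves(17) + 1
moves(17) = 2 * moves(16) + 1
moves(16) = 2 * moves(15) + 1
moves(15) = 2 * moves(14) + 1
moves(14) = 2 * moves(13) + 1
moves(13) = 2 * moves(12) + 1
moves(12) = 2 * moves(11) + 1
moves(11) = 2 * moves(10) + 1
moves(10) = 2 * moves(9) + 1
moves(9) = 2 * moves(8) + 1
moves(8) = 2 * moves(7) + 1
moves(7) = 2 * moves(6) + 1
moves(6) = 2 * moves(5) + 1
moves(5) = 2 * moves(4) + 1
moves(4) = 2 * moves(3) + 1
moves(3) = 2 * moves(2) + 1
moves(2) = 2 * moves(1) + 1
moves(1) = 1  (base case)
moves(2) = 2 * 1 + 1 = 3
moves(3) = 2 * 3 + 1 = 7
moves(4) = 2 * 7 + 1 = 15
moves(5) = 2 * 15 + 1 = 31
moves(6) = 2 * 31 + 1 = 63
moves(7) = 2 * 63 + 1 = 127
moves(8) = 2 * 127 + 1 = 255
moves(9) = 2 * 255 + 1 = 511
moves(10) = 2 * 511 + 1 = 1023
moves(11) = 2 * 1023 + 1 = 2047
moves(12) = 2 * 2047 + 1 = 4095
moves(13) = 2 * 4095 + 1 = 8191
moves(14) = 2 * 8191 + 1 = 16383
moves(15) = 2 * 16383 + 1 = 32767
moves(16) = 2 * 32767 + 1 = 65535
moves(17) = 2 * 65535 + 1 = 131071
moves(18) = 2 * 131071 + 1 = 262143
moves(19) = 2 * 262143 + 1 = 524287
moves(20) = 2 * 524287 + 1 = 1048575
moves(21) = 2 * 1048575 + 1 = 2097151
moves(22) = 2 * 2097151 + 1 = 4194303
moves(23) = 2 * 4194303 + 1 = 8388607
moves(24) = 2 * 8388607 + 1 = 16777215
moves(25) = 2 * 16777215 + 1 = 33554431
moves(26) = 2 * 33554431 + 1 = 67108863
moves(27) = 2 * 67108863 + 1 = 134217727
moves(28) = 2 * 134217727 + 1 = 268435455

268435455


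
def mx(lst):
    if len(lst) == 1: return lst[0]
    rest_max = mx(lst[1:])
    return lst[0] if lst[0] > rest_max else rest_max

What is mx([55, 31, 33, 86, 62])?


mx([55, 31, 33, 86, 62]): compare 55 with mx([31, 33, 86, 62])
mx([31, 33, 86, 62]): compare 31 with mx([33, 86, 62])
mx([33, 86, 62]): compare 33 with mx([86, 62])
mx([86, 62]): compare 86 with mx([62])
mx([62]) = 62  (base case)
Compare 86 with 62 -> 86
Compare 33 with 86 -> 86
Compare 31 with 86 -> 86
Compare 55 with 86 -> 86

86


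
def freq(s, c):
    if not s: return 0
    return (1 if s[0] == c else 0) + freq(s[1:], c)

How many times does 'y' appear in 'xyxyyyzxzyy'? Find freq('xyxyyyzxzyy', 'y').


s[0]='x' != 'y' -> 0
s[0]='y' == 'y' -> 1
s[0]='x' != 'y' -> 0
s[0]='y' == 'y' -> 1
s[0]='y' == 'y' -> 1
s[0]='y' == 'y' -> 1
s[0]='z' != 'y' -> 0
s[0]='x' != 'y' -> 0
s[0]='z' != 'y' -> 0
s[0]='y' == 'y' -> 1
s[0]='y' == 'y' -> 1
Sum: 0 + 1 + 0 + 1 + 1 + 1 + 0 + 0 + 0 + 1 + 1 = 6

6


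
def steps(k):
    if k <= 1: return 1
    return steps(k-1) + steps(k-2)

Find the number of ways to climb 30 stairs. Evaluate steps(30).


Building up from base cases:
steps(0) = 1
steps(1) = 1
steps(2) = steps(1) + steps(0) = 1 + 1 = 2
steps(3) = steps(2) + steps(1) = 2 + 1 = 3
steps(4) = steps(3) + steps(2) = 3 + 2 = 5
steps(5) = steps(4) + steps(3) = 5 + 3 = 8
steps(6) = steps(5) + steps(4) = 8 + 5 = 13
steps(7) = steps(6) + steps(5) = 13 + 8 = 21
steps(8) = steps(7) + steps(6) = 21 + 13 = 34
steps(9) = steps(8) + steps(7) = 34 + 21 = 55
steps(10) = steps(9) + steps(8) = 55 + 34 = 89
steps(11) = steps(10) + steps(9) = 89 + 55 = 144
steps(12) = steps(11) + steps(10) = 144 + 89 = 233
steps(13) = steps(12) + steps(11) = 233 + 144 = 377
steps(14) = steps(13) + steps(12) = 377 + 233 = 610
steps(15) = steps(14) + steps(13) = 610 + 377 = 987
steps(16) = steps(15) + steps(14) = 987 + 610 = 1597
steps(17) = steps(16) + steps(15) = 1597 + 987 = 2584
steps(18) = steps(17) + steps(16) = 2584 + 1597 = 4181
steps(19) = steps(18) + steps(17) = 4181 + 2584 = 6765
steps(20) = steps(19) + steps(18) = 6765 + 4181 = 10946
steps(21) = steps(20) + steps(19) = 10946 + 6765 = 17711
steps(22) = steps(21) + steps(20) = 17711 + 10946 = 28657
steps(23) = steps(22) + steps(21) = 28657 + 17711 = 46368
steps(24) = steps(23) + steps(22) = 46368 + 28657 = 75025
steps(25) = steps(24) + steps(23) = 75025 + 46368 = 121393
steps(26) = steps(25) + steps(24) = 121393 + 75025 = 196418
steps(27) = steps(26) + steps(25) = 196418 + 121393 = 317811
steps(28) = steps(27) + steps(26) = 317811 + 196418 = 514229
steps(29) = steps(28) + steps(27) = 514229 + 317811 = 832040
steps(30) = steps(29) + steps(28) = 832040 + 514229 = 1346269

1346269


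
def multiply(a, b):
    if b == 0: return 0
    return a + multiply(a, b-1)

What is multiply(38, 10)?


multiply(38, 10) = 38 + multiply(38, 9)
multiply(38, 9) = 38 + multiply(38, 8)
multiply(38, 8) = 38 + multiply(38, 7)
multiply(38, 7) = 38 + multiply(38, 6)
multiply(38, 6) = 38 + multiply(38, 5)
multiply(38, 5) = 38 + multiply(38, 4)
multiply(38, 4) = 38 + multiply(38, 3)
multiply(38, 3) = 38 + multiply(38, 2)
multiply(38, 2) = 38 + multiply(38, 1)
multiply(38, 1) = 38 + multiply(38, 0)
multiply(38, 0) = 0  (base case)
Total: 38 + 38 + 38 + 38 + 38 + 38 + 38 + 38 + 38 + 38 + 0 = 380

380


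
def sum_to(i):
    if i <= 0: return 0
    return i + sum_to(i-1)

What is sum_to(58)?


sum_to(58)
= 58 + 57 + 56 + 55 + 54 + 53 + 52 + 51 + 50 + 49 + 48 + 47 + 46 + 45 + 44 + 43 + 42 + 41 + 40 + 39 + 38 + 37 + 36 + 35 + 34 + 33 + 32 + 31 + 30 + 29 + 28 + 27 + 26 + 25 + 24 + 23 + 22 + 21 + 20 + 19 + 18 + 17 + 16 + 15 + 14 + 13 + 12 + 11 + 10 + 9 + 8 + 7 + 6 + 5 + 4 + 3 + 2 + 1 + sum_to(0)
= 58 + 57 + 56 + 55 + 54 + 53 + 52 + 51 + 50 + 49 + 48 + 47 + 46 + 45 + 44 + 43 + 42 + 41 + 40 + 39 + 38 + 37 + 36 + 35 + 34 + 33 + 32 + 31 + 30 + 29 + 28 + 27 + 26 + 25 + 24 + 23 + 22 + 21 + 20 + 19 + 18 + 17 + 16 + 15 + 14 + 13 + 12 + 11 + 10 + 9 + 8 + 7 + 6 + 5 + 4 + 3 + 2 + 1 + 0
= 1711

1711


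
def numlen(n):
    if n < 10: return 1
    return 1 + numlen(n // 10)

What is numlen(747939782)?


numlen(747939782) = 1 + numlen(74793978)
numlen(74793978) = 1 + numlen(7479397)
numlen(7479397) = 1 + numlen(747939)
numlen(747939) = 1 + numlen(74793)
numlen(74793) = 1 + numlen(7479)
numlen(7479) = 1 + numlen(747)
numlen(747) = 1 + numlen(74)
numlen(74) = 1 + numlen(7)
numlen(7) = 1  (base case: 7 < 10)
Unwinding: 1 + 1 + 1 + 1 + 1 + 1 + 1 + 1 + 1 = 9

9


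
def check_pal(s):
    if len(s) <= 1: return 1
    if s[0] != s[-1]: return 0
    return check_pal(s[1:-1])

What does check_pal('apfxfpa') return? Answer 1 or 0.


check_pal('apfxfpa'): s[0]='a' == s[-1]='a' -> check check_pal('pfxfp')
check_pal('pfxfp'): s[0]='p' == s[-1]='p' -> check check_pal('fxf')
check_pal('fxf'): s[0]='f' == s[-1]='f' -> check check_pal('x')
check_pal('x'): len <= 1 -> return 1  (base case)
Result: 1 (palindrome)

1


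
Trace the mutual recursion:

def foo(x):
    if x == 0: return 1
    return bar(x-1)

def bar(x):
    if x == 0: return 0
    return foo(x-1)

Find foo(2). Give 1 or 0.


foo(2) = bar(1)
bar(1) = foo(0)
foo(0) = 1  (base case)
Result: 1

1


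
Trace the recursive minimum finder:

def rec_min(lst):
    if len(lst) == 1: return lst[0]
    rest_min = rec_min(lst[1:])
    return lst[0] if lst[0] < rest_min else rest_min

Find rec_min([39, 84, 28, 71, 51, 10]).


rec_min([39, 84, 28, 71, 51, 10]): compare 39 with rec_min([84, 28, 71, 51, 10])
rec_min([84, 28, 71, 51, 10]): compare 84 with rec_min([28, 71, 51, 10])
rec_min([28, 71, 51, 10]): compare 28 with rec_min([71, 51, 10])
rec_min([71, 51, 10]): compare 71 with rec_min([51, 10])
rec_min([51, 10]): compare 51 with rec_min([10])
rec_min([10]) = 10  (base case)
Compare 51 with 10 -> 10
Compare 71 with 10 -> 10
Compare 28 with 10 -> 10
Compare 84 with 10 -> 10
Compare 39 with 10 -> 10

10


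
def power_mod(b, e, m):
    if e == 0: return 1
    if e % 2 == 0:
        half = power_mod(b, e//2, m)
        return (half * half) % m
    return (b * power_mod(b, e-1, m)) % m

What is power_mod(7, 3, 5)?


power_mod(7, 3, 5): e is odd, compute power_mod(7, 2, 5)
  power_mod(7, 2, 5): e is even, compute power_mod(7, 1, 5)
    power_mod(7, 1, 5): e is odd, compute power_mod(7, 0, 5)
      power_mod(7, 0, 5) = 1
    (7 * 1) % 5 = 2
  half=2, (2*2) % 5 = 4
(7 * 4) % 5 = 3

3


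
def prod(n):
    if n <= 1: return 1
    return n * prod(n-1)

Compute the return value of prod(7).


prod(7)
= 7 * prod(6)
= 7 * 6 * prod(5)
= 7 * 6 * 5 * prod(4)
= 7 * 6 * 5 * 4 * prod(3)
= 7 * 6 * 5 * 4 * 3 * prod(2)
= 7 * 6 * 5 * 4 * 3 * 2 * prod(1)
= 7 * 6 * 5 * 4 * 3 * 2 * 1
= 5040

5040


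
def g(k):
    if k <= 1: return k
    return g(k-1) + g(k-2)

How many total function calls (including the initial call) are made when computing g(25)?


Let C(n) = total calls for g(n)
C(0) = 1, C(1) = 1
C(2) = 1 + C(1) + C(0) = 1 + 1 + 1 = 3
C(3) = 1 + C(2) + C(1) = 1 + 3 + 1 = 5
C(4) = 1 + C(3) + C(2) = 1 + 5 + 3 = 9
C(5) = 1 + C(4) + C(3) = 1 + 9 + 5 = 15
C(6) = 1 + C(5) + C(4) = 1 + 15 + 9 = 25
C(7) = 1 + C(6) + C(5) = 1 + 25 + 15 = 41
C(8) = 1 + C(7) + C(6) = 1 + 41 + 25 = 67
C(9) = 1 + C(8) + C(7) = 1 + 67 + 41 = 109
C(10) = 1 + C(9) + C(8) = 1 + 109 + 67 = 177
C(11) = 1 + C(10) + C(9) = 1 + 177 + 109 = 287
C(12) = 1 + C(11) + C(10) = 1 + 287 + 177 = 465
C(13) = 1 + C(12) + C(11) = 1 + 465 + 287 = 753
C(14) = 1 + C(13) + C(12) = 1 + 753 + 465 = 1219
C(15) = 1 + C(14) + C(13) = 1 + 1219 + 753 = 1973
C(16) = 1 + C(15) + C(14) = 1 + 1973 + 1219 = 3193
C(17) = 1 + C(16) + C(15) = 1 + 3193 + 1973 = 5167
C(18) = 1 + C(17) + C(16) = 1 + 5167 + 3193 = 8361
C(19) = 1 + C(18) + C(17) = 1 + 8361 + 5167 = 13529
C(20) = 1 + C(19) + C(18) = 1 + 13529 + 8361 = 21891
C(21) = 1 + C(20) + C(19) = 1 + 21891 + 13529 = 35421
C(22) = 1 + C(21) + C(20) = 1 + 35421 + 21891 = 57313
C(23) = 1 + C(22) + C(21) = 1 + 57313 + 35421 = 92735
C(24) = 1 + C(23) + C(22) = 1 + 92735 + 57313 = 150049
C(25) = 1 + C(24) + C(23) = 1 + 150049 + 92735 = 242785

242785
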